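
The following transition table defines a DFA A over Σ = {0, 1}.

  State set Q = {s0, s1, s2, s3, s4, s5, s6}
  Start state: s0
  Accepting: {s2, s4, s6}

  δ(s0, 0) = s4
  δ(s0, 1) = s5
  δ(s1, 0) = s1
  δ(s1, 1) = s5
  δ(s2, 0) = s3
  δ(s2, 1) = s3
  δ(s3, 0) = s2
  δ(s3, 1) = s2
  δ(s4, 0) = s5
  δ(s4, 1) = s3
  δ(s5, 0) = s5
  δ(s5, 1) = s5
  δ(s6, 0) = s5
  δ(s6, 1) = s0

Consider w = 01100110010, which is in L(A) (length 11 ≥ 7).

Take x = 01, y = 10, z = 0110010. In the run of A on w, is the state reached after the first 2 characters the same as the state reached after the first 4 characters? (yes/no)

yes

State sequence: s0 -0-> s4 -1-> s3 -1-> s2 -0-> s3

After x (step 2): s3. After xy (step 4): s3.
They match, so y = 10 drives A around a cycle from s3 back to itself; pumping y any number of times keeps A in s3 before reading z, and xyⁱz ∈ L(A) for every i ≥ 0.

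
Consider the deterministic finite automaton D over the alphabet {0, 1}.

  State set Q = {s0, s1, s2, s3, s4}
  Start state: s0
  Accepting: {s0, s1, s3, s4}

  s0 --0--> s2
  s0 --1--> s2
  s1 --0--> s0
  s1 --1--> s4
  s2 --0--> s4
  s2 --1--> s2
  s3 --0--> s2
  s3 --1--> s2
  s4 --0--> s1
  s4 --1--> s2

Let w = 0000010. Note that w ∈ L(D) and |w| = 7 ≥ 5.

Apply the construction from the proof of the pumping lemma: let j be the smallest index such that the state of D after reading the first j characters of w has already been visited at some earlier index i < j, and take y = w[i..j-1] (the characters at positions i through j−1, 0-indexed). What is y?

Run of D on w = 0 0 0 0 0 1 0:
  step 0: s0  (start)
  step 1: s2  (read 0: s0→s2)
  step 2: s4  (read 0: s2→s4)
  step 3: s1  (read 0: s4→s1)
  step 4: s0  (read 0: s1→s0)   ← first repeat (s0 seen earlier)
  step 5: s2  (read 0: s0→s2)
  step 6: s2  (read 1: s2→s2)
  step 7: s4  (read 0: s2→s4)

So i = 0, j = 4, giving x = w[0:0] = ε, y = w[0:4] = 0000, z = w[4:7] = 010.
Check: |xy| = 4 ≤ 5 and |y| = 4 ≥ 1. Reading y takes D from s0 back to s0, so every xyⁱz is accepted.

0000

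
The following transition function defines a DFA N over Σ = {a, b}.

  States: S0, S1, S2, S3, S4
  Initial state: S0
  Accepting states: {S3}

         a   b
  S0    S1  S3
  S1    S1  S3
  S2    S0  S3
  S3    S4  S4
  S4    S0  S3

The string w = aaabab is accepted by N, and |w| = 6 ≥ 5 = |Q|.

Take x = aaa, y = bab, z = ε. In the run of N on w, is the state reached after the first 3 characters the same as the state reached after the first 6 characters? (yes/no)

no

State sequence: S0 -a-> S1 -a-> S1 -a-> S1 -b-> S3 -a-> S4 -b-> S3

After x (step 3): S1. After xy (step 6): S3.
They differ (S1 ≠ S3), so y is not a cycle from the state after x; this split is not the one the pumping-lemma construction produces, and pumping y need not keep the string in L(N).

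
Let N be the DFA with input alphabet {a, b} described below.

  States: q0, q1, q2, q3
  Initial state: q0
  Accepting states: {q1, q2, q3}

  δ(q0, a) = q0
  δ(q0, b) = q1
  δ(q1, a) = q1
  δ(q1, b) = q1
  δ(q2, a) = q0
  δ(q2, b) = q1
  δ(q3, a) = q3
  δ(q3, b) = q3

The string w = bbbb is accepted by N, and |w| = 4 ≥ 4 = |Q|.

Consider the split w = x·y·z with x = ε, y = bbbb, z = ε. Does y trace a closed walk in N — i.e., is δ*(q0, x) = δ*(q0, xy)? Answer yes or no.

no

State sequence: q0 -b-> q1 -b-> q1 -b-> q1 -b-> q1

After x (step 0): q0. After xy (step 4): q1.
They differ (q0 ≠ q1), so y is not a cycle from the state after x; this split is not the one the pumping-lemma construction produces, and pumping y need not keep the string in L(N).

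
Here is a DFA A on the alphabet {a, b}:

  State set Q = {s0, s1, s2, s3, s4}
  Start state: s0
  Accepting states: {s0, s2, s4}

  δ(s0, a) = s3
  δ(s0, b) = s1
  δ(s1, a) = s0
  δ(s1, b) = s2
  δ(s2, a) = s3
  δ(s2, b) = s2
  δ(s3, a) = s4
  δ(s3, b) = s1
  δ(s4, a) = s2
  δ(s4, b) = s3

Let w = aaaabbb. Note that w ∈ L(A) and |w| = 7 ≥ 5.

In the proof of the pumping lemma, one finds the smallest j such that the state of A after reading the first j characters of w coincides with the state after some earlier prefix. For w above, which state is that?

Run of A on w = a a a a b b b:
  step 0: s0  (start)
  step 1: s3  (read a: s0→s3)
  step 2: s4  (read a: s3→s4)
  step 3: s2  (read a: s4→s2)
  step 4: s3  (read a: s2→s3)   ← first repeat (s3 seen earlier)
  step 5: s1  (read b: s3→s1)
  step 6: s2  (read b: s1→s2)
  step 7: s2  (read b: s2→s2)

The earliest repeat is at step j = 4: A is in s3, which it already visited at step i = 1.
The DFA has 5 states, so the proof of the pumping lemma guarantees a repeated state among the first 5+1 visited; the segment between the two visits is the pumpable y.

s3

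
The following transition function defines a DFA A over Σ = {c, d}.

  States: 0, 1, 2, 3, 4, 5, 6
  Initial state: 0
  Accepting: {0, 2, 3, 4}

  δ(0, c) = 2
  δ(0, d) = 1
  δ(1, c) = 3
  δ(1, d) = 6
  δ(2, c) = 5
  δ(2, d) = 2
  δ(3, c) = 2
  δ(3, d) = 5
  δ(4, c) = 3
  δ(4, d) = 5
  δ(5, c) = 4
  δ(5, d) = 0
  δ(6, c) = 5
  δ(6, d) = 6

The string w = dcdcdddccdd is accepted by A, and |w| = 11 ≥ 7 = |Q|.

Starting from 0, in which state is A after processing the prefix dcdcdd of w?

Run of A on the first 6 characters of w = d c d c d d:
  step 0: 0  (start)
  step 1: 1  (read d: 0→1)
  step 2: 3  (read c: 1→3)
  step 3: 5  (read d: 3→5)
  step 4: 4  (read c: 5→4)
  step 5: 5  (read d: 4→5)
  step 6: 0  (read d: 5→0)

After reading 6 characters, A is in state 0.

0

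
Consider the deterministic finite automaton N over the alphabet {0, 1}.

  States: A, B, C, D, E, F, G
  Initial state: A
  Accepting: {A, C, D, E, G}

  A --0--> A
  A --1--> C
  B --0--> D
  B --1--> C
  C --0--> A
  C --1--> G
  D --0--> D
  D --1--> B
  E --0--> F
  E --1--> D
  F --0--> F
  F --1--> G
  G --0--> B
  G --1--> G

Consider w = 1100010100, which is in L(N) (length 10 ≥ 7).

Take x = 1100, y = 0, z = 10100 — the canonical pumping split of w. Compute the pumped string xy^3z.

xy^3z = 1100·0·0·0·10100 = 110000010100.
Reading y = 0 takes N from D back to D, so after x·y·y·y the machine is still in D, and z then leads to the accepting state D. Hence 110000010100 ∈ L(N).

110000010100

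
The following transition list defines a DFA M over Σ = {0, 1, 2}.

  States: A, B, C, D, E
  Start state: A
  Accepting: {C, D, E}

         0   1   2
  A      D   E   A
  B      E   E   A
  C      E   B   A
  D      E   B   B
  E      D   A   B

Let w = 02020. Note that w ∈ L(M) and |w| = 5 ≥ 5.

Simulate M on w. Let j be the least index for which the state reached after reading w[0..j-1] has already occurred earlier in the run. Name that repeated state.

Run of M on w = 0 2 0 2 0:
  step 0: A  (start)
  step 1: D  (read 0: A→D)
  step 2: B  (read 2: D→B)
  step 3: E  (read 0: B→E)
  step 4: B  (read 2: E→B)   ← first repeat (B seen earlier)
  step 5: E  (read 0: B→E)

The earliest repeat is at step j = 4: M is in B, which it already visited at step i = 2.
Pumping length from the standard proof: p = 5 (the number of states). The repeated state found above gives |xy| = j ≤ 5 and |y| = j − i ≥ 1.

B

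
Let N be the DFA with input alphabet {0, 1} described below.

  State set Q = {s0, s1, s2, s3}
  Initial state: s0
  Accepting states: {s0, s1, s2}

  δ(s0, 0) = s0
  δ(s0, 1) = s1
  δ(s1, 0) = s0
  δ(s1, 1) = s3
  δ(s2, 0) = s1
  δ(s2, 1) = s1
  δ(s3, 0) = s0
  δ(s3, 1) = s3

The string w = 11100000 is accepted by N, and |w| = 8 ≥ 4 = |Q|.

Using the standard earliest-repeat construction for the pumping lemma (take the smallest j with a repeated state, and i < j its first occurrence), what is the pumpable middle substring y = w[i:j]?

1

Run of N on w = 1 1 1 0 0 0 0 0:
  step 0: s0  (start)
  step 1: s1  (read 1: s0→s1)
  step 2: s3  (read 1: s1→s3)
  step 3: s3  (read 1: s3→s3)   ← first repeat (s3 seen earlier)
  step 4: s0  (read 0: s3→s0)
  step 5: s0  (read 0: s0→s0)
  step 6: s0  (read 0: s0→s0)
  step 7: s0  (read 0: s0→s0)
  step 8: s0  (read 0: s0→s0)

So i = 2, j = 3, giving x = w[0:2] = 11, y = w[2:3] = 1, z = w[3:8] = 00000.
Check: |xy| = 3 ≤ 4 and |y| = 1 ≥ 1. Reading y takes N from s3 back to s3, so every xyⁱz is accepted.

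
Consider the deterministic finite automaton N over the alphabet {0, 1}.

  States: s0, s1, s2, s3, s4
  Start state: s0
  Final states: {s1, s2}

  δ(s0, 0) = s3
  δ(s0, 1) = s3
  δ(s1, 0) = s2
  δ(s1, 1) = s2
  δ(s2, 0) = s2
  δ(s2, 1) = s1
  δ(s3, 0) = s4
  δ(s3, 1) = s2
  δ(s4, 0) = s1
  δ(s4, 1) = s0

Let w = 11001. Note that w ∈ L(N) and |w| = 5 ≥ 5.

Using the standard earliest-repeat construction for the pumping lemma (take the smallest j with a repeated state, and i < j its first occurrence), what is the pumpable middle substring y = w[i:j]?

0

State sequence: s0 -1-> s3 -1-> s2 -0-> s2 -0-> s2 -1-> s1
First repeat at step 3: s2 was already visited.

So i = 2, j = 3, giving x = w[0:2] = 11, y = w[2:3] = 0, z = w[3:5] = 01.
Check: |xy| = 3 ≤ 5 and |y| = 1 ≥ 1. Reading y takes N from s2 back to s2, so every xyⁱz is accepted.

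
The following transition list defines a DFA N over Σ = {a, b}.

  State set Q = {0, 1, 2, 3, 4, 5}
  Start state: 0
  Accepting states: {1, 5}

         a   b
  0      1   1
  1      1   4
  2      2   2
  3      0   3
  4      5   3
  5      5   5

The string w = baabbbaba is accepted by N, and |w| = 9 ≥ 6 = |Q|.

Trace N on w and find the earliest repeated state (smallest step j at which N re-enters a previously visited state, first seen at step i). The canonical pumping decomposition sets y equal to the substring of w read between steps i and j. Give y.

a

Run of N on w = b a a b b b a b a:
  step 0: 0  (start)
  step 1: 1  (read b: 0→1)
  step 2: 1  (read a: 1→1)   ← first repeat (1 seen earlier)
  step 3: 1  (read a: 1→1)
  step 4: 4  (read b: 1→4)
  step 5: 3  (read b: 4→3)
  step 6: 3  (read b: 3→3)
  step 7: 0  (read a: 3→0)
  step 8: 1  (read b: 0→1)
  step 9: 1  (read a: 1→1)

So i = 1, j = 2, giving x = w[0:1] = b, y = w[1:2] = a, z = w[2:9] = abbbaba.
Check: |xy| = 2 ≤ 6 and |y| = 1 ≥ 1. Reading y takes N from 1 back to 1, so every xyⁱz is accepted.
The DFA has 6 states, so the proof of the pumping lemma guarantees a repeated state among the first 6+1 visited; the segment between the two visits is the pumpable y.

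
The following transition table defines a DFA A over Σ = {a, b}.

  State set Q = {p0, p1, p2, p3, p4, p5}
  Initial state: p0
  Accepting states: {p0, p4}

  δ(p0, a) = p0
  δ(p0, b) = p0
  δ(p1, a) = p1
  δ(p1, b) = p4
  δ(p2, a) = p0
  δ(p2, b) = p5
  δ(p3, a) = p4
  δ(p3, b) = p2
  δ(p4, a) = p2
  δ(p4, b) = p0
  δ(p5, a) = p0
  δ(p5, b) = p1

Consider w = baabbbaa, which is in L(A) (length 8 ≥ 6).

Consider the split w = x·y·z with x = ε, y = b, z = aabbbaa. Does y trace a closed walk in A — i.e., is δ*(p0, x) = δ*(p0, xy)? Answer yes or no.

Run of A on the first 1 characters of w = b:
  step 0: p0  (start)
  step 1: p0  (read b: p0→p0)

After x (step 0): p0. After xy (step 1): p0.
They match, so y = b drives A around a cycle from p0 back to itself; pumping y any number of times keeps A in p0 before reading z, and xyⁱz ∈ L(A) for every i ≥ 0.

yes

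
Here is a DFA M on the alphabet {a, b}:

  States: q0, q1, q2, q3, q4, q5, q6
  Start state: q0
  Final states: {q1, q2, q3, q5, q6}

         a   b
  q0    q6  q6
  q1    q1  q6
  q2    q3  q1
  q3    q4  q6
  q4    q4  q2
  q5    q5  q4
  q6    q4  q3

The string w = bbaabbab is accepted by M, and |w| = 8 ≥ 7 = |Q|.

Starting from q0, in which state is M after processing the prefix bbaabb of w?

q1

Run of M on the first 6 characters of w = b b a a b b:
  step 0: q0  (start)
  step 1: q6  (read b: q0→q6)
  step 2: q3  (read b: q6→q3)
  step 3: q4  (read a: q3→q4)
  step 4: q4  (read a: q4→q4)
  step 5: q2  (read b: q4→q2)
  step 6: q1  (read b: q2→q1)

After reading 6 characters, M is in state q1.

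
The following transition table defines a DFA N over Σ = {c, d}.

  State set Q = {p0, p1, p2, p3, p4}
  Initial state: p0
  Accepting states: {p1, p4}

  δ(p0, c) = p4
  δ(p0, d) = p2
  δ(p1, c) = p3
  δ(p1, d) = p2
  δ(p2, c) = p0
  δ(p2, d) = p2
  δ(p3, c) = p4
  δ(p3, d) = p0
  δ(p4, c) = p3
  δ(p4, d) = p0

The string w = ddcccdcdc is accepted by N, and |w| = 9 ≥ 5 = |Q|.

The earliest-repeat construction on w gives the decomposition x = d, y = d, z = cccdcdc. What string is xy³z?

ddddcccdcdc

xy^3z = d·d·d·d·cccdcdc = ddddcccdcdc.
Reading y = d takes N from p2 back to p2, so after x·y·y·y the machine is still in p2, and z then leads to the accepting state p4. Hence ddddcccdcdc ∈ L(N).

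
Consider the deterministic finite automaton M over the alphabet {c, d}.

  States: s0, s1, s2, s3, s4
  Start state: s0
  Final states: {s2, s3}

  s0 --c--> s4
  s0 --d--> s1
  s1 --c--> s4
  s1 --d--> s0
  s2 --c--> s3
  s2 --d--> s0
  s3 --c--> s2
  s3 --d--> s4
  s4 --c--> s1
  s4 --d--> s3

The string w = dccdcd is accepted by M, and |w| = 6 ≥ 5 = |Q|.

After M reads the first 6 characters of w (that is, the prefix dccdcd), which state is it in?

State sequence: s0 -d-> s1 -c-> s4 -c-> s1 -d-> s0 -c-> s4 -d-> s3

After reading 6 characters, M is in state s3.

s3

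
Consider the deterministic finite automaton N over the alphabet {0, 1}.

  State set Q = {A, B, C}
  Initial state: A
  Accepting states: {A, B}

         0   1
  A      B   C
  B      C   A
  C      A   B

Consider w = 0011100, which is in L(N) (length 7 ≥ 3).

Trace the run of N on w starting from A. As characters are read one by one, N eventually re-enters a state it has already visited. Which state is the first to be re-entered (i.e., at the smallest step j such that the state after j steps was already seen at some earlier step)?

State sequence: A -0-> B -0-> C -1-> B -1-> A -1-> C -0-> A -0-> B
First repeat at step 3: B was already visited.

The earliest repeat is at step j = 3: N is in B, which it already visited at step i = 1.

B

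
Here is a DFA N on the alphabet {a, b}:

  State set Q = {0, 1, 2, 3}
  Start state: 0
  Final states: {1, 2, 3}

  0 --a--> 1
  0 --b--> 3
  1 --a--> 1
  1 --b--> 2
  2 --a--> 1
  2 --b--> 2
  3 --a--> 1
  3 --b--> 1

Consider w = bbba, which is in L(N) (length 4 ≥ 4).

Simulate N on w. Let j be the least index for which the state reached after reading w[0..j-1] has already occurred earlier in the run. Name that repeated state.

Run of N on w = b b b a:
  step 0: 0  (start)
  step 1: 3  (read b: 0→3)
  step 2: 1  (read b: 3→1)
  step 3: 2  (read b: 1→2)
  step 4: 1  (read a: 2→1)   ← first repeat (1 seen earlier)

The earliest repeat is at step j = 4: N is in 1, which it already visited at step i = 2.

1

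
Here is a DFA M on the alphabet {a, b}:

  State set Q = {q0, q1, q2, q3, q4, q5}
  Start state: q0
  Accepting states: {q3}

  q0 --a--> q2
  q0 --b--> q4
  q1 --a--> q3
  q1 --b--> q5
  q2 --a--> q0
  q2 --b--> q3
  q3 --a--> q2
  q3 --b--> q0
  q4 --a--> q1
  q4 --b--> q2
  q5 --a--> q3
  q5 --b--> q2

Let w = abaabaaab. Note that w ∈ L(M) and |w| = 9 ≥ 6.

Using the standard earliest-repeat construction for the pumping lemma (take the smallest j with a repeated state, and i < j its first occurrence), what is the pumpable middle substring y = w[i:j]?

Run of M on w = a b a a b a a a b:
  step 0: q0  (start)
  step 1: q2  (read a: q0→q2)
  step 2: q3  (read b: q2→q3)
  step 3: q2  (read a: q3→q2)   ← first repeat (q2 seen earlier)
  step 4: q0  (read a: q2→q0)
  step 5: q4  (read b: q0→q4)
  step 6: q1  (read a: q4→q1)
  step 7: q3  (read a: q1→q3)
  step 8: q2  (read a: q3→q2)
  step 9: q3  (read b: q2→q3)

So i = 1, j = 3, giving x = w[0:1] = a, y = w[1:3] = ba, z = w[3:9] = abaaab.
Check: |xy| = 3 ≤ 6 and |y| = 2 ≥ 1. Reading y takes M from q2 back to q2, so every xyⁱz is accepted.
Pumping length from the standard proof: p = 6 (the number of states). The repeated state found above gives |xy| = j ≤ 6 and |y| = j − i ≥ 1.

ba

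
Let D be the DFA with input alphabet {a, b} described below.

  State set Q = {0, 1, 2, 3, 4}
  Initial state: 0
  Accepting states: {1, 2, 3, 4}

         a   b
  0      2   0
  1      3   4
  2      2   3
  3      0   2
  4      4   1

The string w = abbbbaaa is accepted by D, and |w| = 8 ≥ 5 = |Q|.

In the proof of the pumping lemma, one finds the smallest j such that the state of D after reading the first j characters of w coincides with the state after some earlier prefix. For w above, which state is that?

2

State sequence: 0 -a-> 2 -b-> 3 -b-> 2 -b-> 3 -b-> 2 -a-> 2 -a-> 2 -a-> 2
First repeat at step 3: 2 was already visited.

The earliest repeat is at step j = 3: D is in 2, which it already visited at step i = 1.
The DFA has 5 states, so the proof of the pumping lemma guarantees a repeated state among the first 5+1 visited; the segment between the two visits is the pumpable y.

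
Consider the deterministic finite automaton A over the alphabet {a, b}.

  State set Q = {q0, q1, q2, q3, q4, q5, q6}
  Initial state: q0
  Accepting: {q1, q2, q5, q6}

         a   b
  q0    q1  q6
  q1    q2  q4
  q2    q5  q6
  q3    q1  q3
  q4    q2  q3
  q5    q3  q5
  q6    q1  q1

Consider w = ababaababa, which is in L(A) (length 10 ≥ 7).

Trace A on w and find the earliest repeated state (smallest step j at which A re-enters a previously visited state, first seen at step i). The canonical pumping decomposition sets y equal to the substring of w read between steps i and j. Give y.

baba

State sequence: q0 -a-> q1 -b-> q4 -a-> q2 -b-> q6 -a-> q1 -a-> q2 -b-> q6 -a-> q1 -b-> q4 -a-> q2
First repeat at step 5: q1 was already visited.

So i = 1, j = 5, giving x = w[0:1] = a, y = w[1:5] = baba, z = w[5:10] = ababa.
Check: |xy| = 5 ≤ 7 and |y| = 4 ≥ 1. Reading y takes A from q1 back to q1, so every xyⁱz is accepted.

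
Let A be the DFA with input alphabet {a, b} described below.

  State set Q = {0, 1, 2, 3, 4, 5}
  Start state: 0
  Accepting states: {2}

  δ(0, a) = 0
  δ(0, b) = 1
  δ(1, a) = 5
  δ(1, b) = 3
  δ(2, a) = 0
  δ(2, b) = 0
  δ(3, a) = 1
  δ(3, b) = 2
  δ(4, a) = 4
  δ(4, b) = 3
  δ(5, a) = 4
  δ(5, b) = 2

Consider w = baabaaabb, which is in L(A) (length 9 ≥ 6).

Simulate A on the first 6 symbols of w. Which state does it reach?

5

State sequence: 0 -b-> 1 -a-> 5 -a-> 4 -b-> 3 -a-> 1 -a-> 5

After reading 6 characters, A is in state 5.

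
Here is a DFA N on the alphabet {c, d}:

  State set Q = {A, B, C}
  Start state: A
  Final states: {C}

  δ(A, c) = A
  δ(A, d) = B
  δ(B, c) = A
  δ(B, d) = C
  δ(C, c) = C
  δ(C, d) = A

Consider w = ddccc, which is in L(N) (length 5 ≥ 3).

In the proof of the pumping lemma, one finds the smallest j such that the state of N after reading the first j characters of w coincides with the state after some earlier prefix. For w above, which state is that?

State sequence: A -d-> B -d-> C -c-> C -c-> C -c-> C
First repeat at step 3: C was already visited.

The earliest repeat is at step j = 3: N is in C, which it already visited at step i = 2.

C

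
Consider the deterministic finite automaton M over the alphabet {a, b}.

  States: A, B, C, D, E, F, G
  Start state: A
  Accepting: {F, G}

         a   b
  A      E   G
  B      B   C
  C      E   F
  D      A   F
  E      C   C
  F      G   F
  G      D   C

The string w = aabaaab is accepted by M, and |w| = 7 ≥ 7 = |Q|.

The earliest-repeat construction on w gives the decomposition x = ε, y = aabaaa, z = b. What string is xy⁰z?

b

xy⁰z = xz = ε·b = b.
Reading y = aabaaa takes M from A back to A, so after x the machine is still in A, and z then leads to the accepting state G. Hence b ∈ L(M).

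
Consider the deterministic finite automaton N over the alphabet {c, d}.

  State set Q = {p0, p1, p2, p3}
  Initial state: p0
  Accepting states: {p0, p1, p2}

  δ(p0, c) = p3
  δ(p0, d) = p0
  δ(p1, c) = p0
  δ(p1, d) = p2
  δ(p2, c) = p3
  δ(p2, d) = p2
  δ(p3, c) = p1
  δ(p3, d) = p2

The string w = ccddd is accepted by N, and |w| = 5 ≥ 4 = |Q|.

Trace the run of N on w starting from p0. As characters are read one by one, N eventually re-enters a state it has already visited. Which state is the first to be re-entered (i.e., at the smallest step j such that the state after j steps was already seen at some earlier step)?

p2

State sequence: p0 -c-> p3 -c-> p1 -d-> p2 -d-> p2 -d-> p2
First repeat at step 4: p2 was already visited.

The earliest repeat is at step j = 4: N is in p2, which it already visited at step i = 3.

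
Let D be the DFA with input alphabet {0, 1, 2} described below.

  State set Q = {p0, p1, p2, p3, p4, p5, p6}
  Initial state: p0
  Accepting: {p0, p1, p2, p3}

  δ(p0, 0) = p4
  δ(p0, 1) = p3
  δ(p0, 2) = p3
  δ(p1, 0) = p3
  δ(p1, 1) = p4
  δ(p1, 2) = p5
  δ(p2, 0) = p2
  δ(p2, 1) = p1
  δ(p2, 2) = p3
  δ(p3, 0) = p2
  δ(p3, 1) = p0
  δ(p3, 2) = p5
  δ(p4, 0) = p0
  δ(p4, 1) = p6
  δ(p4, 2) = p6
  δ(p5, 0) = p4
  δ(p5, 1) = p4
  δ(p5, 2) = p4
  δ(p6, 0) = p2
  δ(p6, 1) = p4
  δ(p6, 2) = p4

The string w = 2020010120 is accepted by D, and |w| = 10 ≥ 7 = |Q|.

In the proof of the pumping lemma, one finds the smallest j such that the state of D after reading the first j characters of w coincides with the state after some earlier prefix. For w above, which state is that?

p3

Run of D on w = 2 0 2 0 0 1 0 1 2 0:
  step 0: p0  (start)
  step 1: p3  (read 2: p0→p3)
  step 2: p2  (read 0: p3→p2)
  step 3: p3  (read 2: p2→p3)   ← first repeat (p3 seen earlier)
  step 4: p2  (read 0: p3→p2)
  step 5: p2  (read 0: p2→p2)
  step 6: p1  (read 1: p2→p1)
  step 7: p3  (read 0: p1→p3)
  step 8: p0  (read 1: p3→p0)
  step 9: p3  (read 2: p0→p3)
  step 10: p2  (read 0: p3→p2)

The earliest repeat is at step j = 3: D is in p3, which it already visited at step i = 1.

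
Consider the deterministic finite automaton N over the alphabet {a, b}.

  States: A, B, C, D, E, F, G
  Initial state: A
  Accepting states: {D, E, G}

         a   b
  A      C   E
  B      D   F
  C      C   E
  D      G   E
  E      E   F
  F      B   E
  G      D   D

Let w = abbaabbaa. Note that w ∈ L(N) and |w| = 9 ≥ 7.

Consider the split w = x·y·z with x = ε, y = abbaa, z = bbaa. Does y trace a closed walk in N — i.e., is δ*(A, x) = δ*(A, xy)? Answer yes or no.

State sequence: A -a-> C -b-> E -b-> F -a-> B -a-> D

After x (step 0): A. After xy (step 5): D.
They differ (A ≠ D), so y is not a cycle from the state after x; this split is not the one the pumping-lemma construction produces, and pumping y need not keep the string in L(N).

no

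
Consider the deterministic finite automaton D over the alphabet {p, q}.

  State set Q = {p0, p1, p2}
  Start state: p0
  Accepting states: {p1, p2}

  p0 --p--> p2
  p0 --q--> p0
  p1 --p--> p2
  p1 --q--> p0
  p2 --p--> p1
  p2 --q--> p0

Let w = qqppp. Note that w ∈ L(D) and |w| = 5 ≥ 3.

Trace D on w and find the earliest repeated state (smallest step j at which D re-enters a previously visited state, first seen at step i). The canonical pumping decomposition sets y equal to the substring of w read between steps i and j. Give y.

State sequence: p0 -q-> p0 -q-> p0 -p-> p2 -p-> p1 -p-> p2
First repeat at step 1: p0 was already visited.

So i = 0, j = 1, giving x = w[0:0] = ε, y = w[0:1] = q, z = w[1:5] = qppp.
Check: |xy| = 1 ≤ 3 and |y| = 1 ≥ 1. Reading y takes D from p0 back to p0, so every xyⁱz is accepted.
Pumping length from the standard proof: p = 3 (the number of states). The repeated state found above gives |xy| = j ≤ 3 and |y| = j − i ≥ 1.

q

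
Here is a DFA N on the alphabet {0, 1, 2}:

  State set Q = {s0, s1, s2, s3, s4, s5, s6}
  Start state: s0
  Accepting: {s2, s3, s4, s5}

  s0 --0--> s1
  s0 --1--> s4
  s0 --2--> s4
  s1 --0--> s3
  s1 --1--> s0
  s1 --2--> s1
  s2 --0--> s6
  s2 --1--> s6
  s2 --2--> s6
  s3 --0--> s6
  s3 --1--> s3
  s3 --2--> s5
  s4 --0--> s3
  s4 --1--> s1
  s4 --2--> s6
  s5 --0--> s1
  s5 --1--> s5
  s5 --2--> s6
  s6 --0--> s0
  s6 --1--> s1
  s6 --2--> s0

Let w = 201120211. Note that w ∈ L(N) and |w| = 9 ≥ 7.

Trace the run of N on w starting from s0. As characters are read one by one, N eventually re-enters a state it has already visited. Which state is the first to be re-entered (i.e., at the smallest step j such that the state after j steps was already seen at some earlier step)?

s3

Run of N on w = 2 0 1 1 2 0 2 1 1:
  step 0: s0  (start)
  step 1: s4  (read 2: s0→s4)
  step 2: s3  (read 0: s4→s3)
  step 3: s3  (read 1: s3→s3)   ← first repeat (s3 seen earlier)
  step 4: s3  (read 1: s3→s3)
  step 5: s5  (read 2: s3→s5)
  step 6: s1  (read 0: s5→s1)
  step 7: s1  (read 2: s1→s1)
  step 8: s0  (read 1: s1→s0)
  step 9: s4  (read 1: s0→s4)

The earliest repeat is at step j = 3: N is in s3, which it already visited at step i = 2.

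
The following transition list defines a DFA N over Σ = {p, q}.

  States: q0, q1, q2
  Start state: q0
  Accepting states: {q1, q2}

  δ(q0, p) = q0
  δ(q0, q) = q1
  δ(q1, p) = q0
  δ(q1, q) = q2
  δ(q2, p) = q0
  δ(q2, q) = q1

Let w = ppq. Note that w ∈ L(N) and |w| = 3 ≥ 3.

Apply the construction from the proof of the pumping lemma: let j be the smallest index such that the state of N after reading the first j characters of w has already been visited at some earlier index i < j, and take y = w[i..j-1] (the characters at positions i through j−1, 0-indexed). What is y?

Run of N on w = p p q:
  step 0: q0  (start)
  step 1: q0  (read p: q0→q0)   ← first repeat (q0 seen earlier)
  step 2: q0  (read p: q0→q0)
  step 3: q1  (read q: q0→q1)

So i = 0, j = 1, giving x = w[0:0] = ε, y = w[0:1] = p, z = w[1:3] = pq.
Check: |xy| = 1 ≤ 3 and |y| = 1 ≥ 1. Reading y takes N from q0 back to q0, so every xyⁱz is accepted.
The DFA has 3 states, so the proof of the pumping lemma guarantees a repeated state among the first 3+1 visited; the segment between the two visits is the pumpable y.

p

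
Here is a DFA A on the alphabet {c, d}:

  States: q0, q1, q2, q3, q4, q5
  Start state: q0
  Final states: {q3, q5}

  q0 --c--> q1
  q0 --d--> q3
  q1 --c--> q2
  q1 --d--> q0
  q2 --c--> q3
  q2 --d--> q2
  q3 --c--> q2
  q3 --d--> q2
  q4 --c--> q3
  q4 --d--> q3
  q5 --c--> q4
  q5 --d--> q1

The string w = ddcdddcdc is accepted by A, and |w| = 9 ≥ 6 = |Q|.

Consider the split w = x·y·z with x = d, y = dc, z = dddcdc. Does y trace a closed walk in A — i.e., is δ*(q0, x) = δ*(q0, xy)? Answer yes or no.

State sequence: q0 -d-> q3 -d-> q2 -c-> q3

After x (step 1): q3. After xy (step 3): q3.
They match, so y = dc drives A around a cycle from q3 back to itself; pumping y any number of times keeps A in q3 before reading z, and xyⁱz ∈ L(A) for every i ≥ 0.

yes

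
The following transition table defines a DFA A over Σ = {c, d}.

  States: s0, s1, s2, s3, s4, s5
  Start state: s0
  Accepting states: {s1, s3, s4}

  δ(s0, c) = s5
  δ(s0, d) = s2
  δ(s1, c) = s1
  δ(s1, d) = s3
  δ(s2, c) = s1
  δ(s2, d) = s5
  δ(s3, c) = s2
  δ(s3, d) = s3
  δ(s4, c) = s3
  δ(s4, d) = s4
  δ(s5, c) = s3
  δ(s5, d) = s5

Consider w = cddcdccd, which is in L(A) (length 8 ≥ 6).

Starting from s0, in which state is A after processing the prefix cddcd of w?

s3

Run of A on the first 5 characters of w = c d d c d:
  step 0: s0  (start)
  step 1: s5  (read c: s0→s5)
  step 2: s5  (read d: s5→s5)
  step 3: s5  (read d: s5→s5)
  step 4: s3  (read c: s5→s3)
  step 5: s3  (read d: s3→s3)

After reading 5 characters, A is in state s3.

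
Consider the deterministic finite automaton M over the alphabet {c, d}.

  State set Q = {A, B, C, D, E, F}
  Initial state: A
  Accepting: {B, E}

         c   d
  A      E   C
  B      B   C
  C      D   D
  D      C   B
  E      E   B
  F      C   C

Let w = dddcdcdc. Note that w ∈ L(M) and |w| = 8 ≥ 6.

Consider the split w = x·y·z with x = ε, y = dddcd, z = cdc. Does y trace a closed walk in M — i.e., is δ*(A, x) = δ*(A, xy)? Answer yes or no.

no

Run of M on the first 5 characters of w = d d d c d:
  step 0: A  (start)
  step 1: C  (read d: A→C)
  step 2: D  (read d: C→D)
  step 3: B  (read d: D→B)
  step 4: B  (read c: B→B)
  step 5: C  (read d: B→C)

After x (step 0): A. After xy (step 5): C.
They differ (A ≠ C), so y is not a cycle from the state after x; this split is not the one the pumping-lemma construction produces, and pumping y need not keep the string in L(M).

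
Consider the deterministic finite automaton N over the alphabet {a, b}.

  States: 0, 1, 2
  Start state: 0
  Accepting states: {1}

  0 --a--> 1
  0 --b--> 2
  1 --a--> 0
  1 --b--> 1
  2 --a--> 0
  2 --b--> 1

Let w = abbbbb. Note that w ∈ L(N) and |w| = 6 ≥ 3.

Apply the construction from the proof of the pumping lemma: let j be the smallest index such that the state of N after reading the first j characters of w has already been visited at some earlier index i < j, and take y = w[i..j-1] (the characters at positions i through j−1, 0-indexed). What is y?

b

Run of N on w = a b b b b b:
  step 0: 0  (start)
  step 1: 1  (read a: 0→1)
  step 2: 1  (read b: 1→1)   ← first repeat (1 seen earlier)
  step 3: 1  (read b: 1→1)
  step 4: 1  (read b: 1→1)
  step 5: 1  (read b: 1→1)
  step 6: 1  (read b: 1→1)

So i = 1, j = 2, giving x = w[0:1] = a, y = w[1:2] = b, z = w[2:6] = bbbb.
Check: |xy| = 2 ≤ 3 and |y| = 1 ≥ 1. Reading y takes N from 1 back to 1, so every xyⁱz is accepted.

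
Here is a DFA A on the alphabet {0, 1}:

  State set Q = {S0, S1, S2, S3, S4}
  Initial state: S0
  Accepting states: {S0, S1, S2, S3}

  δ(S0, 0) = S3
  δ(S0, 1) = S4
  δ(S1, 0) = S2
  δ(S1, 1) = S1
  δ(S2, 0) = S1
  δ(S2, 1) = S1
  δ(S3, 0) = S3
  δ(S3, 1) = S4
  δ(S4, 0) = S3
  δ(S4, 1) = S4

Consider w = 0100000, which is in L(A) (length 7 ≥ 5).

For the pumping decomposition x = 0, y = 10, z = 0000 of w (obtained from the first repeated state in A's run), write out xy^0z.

00000

xy⁰z = xz = 0·0000 = 00000.
Reading y = 10 takes A from S3 back to S3, so after x the machine is still in S3, and z then leads to the accepting state S3. Hence 00000 ∈ L(A).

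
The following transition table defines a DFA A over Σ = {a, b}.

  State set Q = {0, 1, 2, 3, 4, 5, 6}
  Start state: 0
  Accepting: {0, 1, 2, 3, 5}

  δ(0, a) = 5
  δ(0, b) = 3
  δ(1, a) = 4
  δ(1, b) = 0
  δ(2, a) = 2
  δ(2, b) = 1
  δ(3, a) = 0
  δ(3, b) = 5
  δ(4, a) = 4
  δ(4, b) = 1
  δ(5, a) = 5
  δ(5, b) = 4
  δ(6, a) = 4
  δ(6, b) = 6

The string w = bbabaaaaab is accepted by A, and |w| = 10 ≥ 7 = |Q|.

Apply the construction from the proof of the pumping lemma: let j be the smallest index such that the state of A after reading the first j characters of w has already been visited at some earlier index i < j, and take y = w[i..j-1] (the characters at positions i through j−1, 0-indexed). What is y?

State sequence: 0 -b-> 3 -b-> 5 -a-> 5 -b-> 4 -a-> 4 -a-> 4 -a-> 4 -a-> 4 -a-> 4 -b-> 1
First repeat at step 3: 5 was already visited.

So i = 2, j = 3, giving x = w[0:2] = bb, y = w[2:3] = a, z = w[3:10] = baaaaab.
Check: |xy| = 3 ≤ 7 and |y| = 1 ≥ 1. Reading y takes A from 5 back to 5, so every xyⁱz is accepted.

a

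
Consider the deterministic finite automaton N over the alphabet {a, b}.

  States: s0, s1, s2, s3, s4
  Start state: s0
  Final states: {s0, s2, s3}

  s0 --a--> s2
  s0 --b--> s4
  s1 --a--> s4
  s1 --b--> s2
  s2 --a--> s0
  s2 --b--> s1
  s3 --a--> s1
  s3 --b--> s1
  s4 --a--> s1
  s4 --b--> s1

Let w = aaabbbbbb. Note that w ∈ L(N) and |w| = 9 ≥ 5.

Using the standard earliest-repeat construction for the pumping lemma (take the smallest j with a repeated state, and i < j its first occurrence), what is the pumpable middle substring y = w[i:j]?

State sequence: s0 -a-> s2 -a-> s0 -a-> s2 -b-> s1 -b-> s2 -b-> s1 -b-> s2 -b-> s1 -b-> s2
First repeat at step 2: s0 was already visited.

So i = 0, j = 2, giving x = w[0:0] = ε, y = w[0:2] = aa, z = w[2:9] = abbbbbb.
Check: |xy| = 2 ≤ 5 and |y| = 2 ≥ 1. Reading y takes N from s0 back to s0, so every xyⁱz is accepted.
Since N has 5 states, any run of length ≥ 5 visits 5+1 states, so by pigeonhole some state repeats within the first 5 steps — that repeat gives the pumpable loop.

aa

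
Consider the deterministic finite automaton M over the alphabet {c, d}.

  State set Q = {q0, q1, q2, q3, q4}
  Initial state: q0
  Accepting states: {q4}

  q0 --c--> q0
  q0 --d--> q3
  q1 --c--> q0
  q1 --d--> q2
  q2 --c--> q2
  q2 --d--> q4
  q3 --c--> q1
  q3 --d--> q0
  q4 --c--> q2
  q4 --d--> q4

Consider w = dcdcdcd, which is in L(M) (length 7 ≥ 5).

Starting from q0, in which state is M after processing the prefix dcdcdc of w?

Run of M on the first 6 characters of w = d c d c d c:
  step 0: q0  (start)
  step 1: q3  (read d: q0→q3)
  step 2: q1  (read c: q3→q1)
  step 3: q2  (read d: q1→q2)
  step 4: q2  (read c: q2→q2)
  step 5: q4  (read d: q2→q4)
  step 6: q2  (read c: q4→q2)

After reading 6 characters, M is in state q2.
(This kind of state-tracing is the core of the pumping-lemma construction: with 5 states, pigeonhole forces a repeat within the first 5 steps.)

q2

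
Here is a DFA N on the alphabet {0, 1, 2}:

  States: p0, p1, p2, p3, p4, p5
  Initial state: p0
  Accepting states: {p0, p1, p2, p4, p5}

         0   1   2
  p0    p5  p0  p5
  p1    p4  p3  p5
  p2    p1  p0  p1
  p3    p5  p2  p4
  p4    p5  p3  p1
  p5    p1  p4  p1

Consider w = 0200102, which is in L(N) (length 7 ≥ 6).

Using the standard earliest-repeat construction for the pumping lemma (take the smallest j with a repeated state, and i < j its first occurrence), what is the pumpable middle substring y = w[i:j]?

State sequence: p0 -0-> p5 -2-> p1 -0-> p4 -0-> p5 -1-> p4 -0-> p5 -2-> p1
First repeat at step 4: p5 was already visited.

So i = 1, j = 4, giving x = w[0:1] = 0, y = w[1:4] = 200, z = w[4:7] = 102.
Check: |xy| = 4 ≤ 6 and |y| = 3 ≥ 1. Reading y takes N from p5 back to p5, so every xyⁱz is accepted.

200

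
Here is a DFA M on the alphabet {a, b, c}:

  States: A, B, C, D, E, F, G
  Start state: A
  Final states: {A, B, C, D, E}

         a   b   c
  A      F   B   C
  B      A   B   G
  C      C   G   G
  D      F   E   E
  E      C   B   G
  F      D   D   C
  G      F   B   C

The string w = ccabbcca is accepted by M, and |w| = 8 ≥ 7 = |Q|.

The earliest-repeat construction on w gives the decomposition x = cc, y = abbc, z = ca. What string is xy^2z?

ccabbcabbcca

xy^2z = cc·abbc·abbc·ca = ccabbcabbcca.
Reading y = abbc takes M from G back to G, so after x·y·y the machine is still in G, and z then leads to the accepting state C. Hence ccabbcabbcca ∈ L(M).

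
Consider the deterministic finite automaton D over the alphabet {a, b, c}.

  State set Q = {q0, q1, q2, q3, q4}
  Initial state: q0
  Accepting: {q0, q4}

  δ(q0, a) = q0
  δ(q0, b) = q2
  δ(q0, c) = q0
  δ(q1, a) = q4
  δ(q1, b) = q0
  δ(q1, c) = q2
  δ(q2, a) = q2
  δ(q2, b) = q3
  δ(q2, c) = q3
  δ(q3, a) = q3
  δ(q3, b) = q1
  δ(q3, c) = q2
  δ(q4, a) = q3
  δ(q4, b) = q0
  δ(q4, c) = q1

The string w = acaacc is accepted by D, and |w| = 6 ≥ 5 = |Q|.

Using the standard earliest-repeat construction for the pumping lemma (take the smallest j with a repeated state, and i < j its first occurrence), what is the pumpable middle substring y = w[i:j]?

a

State sequence: q0 -a-> q0 -c-> q0 -a-> q0 -a-> q0 -c-> q0 -c-> q0
First repeat at step 1: q0 was already visited.

So i = 0, j = 1, giving x = w[0:0] = ε, y = w[0:1] = a, z = w[1:6] = caacc.
Check: |xy| = 1 ≤ 5 and |y| = 1 ≥ 1. Reading y takes D from q0 back to q0, so every xyⁱz is accepted.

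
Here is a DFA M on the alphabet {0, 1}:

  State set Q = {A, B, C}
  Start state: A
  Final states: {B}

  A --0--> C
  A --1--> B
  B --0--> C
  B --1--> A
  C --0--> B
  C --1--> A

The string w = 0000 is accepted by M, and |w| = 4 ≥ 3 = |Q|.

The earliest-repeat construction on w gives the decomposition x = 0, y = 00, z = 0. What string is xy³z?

xy^3z = 0·00·00·00·0 = 00000000.
Reading y = 00 takes M from C back to C, so after x·y·y·y the machine is still in C, and z then leads to the accepting state B. Hence 00000000 ∈ L(M).

00000000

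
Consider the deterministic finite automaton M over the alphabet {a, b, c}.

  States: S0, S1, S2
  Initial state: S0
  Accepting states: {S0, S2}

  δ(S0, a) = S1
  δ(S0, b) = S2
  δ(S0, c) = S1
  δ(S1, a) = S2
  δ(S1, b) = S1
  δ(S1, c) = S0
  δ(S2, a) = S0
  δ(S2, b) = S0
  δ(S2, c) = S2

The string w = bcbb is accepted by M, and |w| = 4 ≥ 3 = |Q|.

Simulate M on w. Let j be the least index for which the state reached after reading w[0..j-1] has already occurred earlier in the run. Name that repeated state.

S2

Run of M on w = b c b b:
  step 0: S0  (start)
  step 1: S2  (read b: S0→S2)
  step 2: S2  (read c: S2→S2)   ← first repeat (S2 seen earlier)
  step 3: S0  (read b: S2→S0)
  step 4: S2  (read b: S0→S2)

The earliest repeat is at step j = 2: M is in S2, which it already visited at step i = 1.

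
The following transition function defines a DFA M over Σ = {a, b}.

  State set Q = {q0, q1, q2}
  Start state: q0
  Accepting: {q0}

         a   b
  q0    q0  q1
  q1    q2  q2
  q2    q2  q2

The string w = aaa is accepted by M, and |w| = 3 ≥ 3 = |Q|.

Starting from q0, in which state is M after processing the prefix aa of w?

Run of M on the first 2 characters of w = a a:
  step 0: q0  (start)
  step 1: q0  (read a: q0→q0)
  step 2: q0  (read a: q0→q0)

After reading 2 characters, M is in state q0.

q0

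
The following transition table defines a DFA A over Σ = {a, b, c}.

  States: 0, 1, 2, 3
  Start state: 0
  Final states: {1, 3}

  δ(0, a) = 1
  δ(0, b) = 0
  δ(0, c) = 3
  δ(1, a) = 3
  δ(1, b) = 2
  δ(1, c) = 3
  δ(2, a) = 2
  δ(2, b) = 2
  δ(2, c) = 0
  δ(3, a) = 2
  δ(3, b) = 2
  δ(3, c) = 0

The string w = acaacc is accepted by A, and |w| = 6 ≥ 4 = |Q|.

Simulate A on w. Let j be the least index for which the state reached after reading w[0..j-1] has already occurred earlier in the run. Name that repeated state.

2

Run of A on w = a c a a c c:
  step 0: 0  (start)
  step 1: 1  (read a: 0→1)
  step 2: 3  (read c: 1→3)
  step 3: 2  (read a: 3→2)
  step 4: 2  (read a: 2→2)   ← first repeat (2 seen earlier)
  step 5: 0  (read c: 2→0)
  step 6: 3  (read c: 0→3)

The earliest repeat is at step j = 4: A is in 2, which it already visited at step i = 3.
With |Q| = 4, pigeonhole forces a state repeat no later than step 4; the substring read between the first and second visits to that state can be pumped.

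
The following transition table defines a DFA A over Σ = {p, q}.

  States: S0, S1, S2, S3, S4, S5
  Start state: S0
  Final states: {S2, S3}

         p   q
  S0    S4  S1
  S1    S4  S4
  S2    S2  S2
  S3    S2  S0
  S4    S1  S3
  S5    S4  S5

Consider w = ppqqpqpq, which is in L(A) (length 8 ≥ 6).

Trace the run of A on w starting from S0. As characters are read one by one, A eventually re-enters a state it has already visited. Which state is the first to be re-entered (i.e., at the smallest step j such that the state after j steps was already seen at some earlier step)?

S4

State sequence: S0 -p-> S4 -p-> S1 -q-> S4 -q-> S3 -p-> S2 -q-> S2 -p-> S2 -q-> S2
First repeat at step 3: S4 was already visited.

The earliest repeat is at step j = 3: A is in S4, which it already visited at step i = 1.
The DFA has 6 states, so the proof of the pumping lemma guarantees a repeated state among the first 6+1 visited; the segment between the two visits is the pumpable y.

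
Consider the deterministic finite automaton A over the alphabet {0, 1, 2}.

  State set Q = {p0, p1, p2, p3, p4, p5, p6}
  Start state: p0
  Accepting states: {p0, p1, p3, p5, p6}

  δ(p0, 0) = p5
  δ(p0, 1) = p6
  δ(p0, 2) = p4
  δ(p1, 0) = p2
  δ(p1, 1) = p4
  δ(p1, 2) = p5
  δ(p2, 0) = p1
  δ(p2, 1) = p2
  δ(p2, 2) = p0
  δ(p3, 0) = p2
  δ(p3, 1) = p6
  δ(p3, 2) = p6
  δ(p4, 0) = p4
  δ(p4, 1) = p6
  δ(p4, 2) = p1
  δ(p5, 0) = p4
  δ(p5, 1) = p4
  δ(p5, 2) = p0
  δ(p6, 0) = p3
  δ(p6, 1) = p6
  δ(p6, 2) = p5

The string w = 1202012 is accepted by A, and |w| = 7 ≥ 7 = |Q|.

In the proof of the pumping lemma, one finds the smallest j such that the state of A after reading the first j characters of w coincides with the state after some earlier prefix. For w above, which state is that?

p2

Run of A on w = 1 2 0 2 0 1 2:
  step 0: p0  (start)
  step 1: p6  (read 1: p0→p6)
  step 2: p5  (read 2: p6→p5)
  step 3: p4  (read 0: p5→p4)
  step 4: p1  (read 2: p4→p1)
  step 5: p2  (read 0: p1→p2)
  step 6: p2  (read 1: p2→p2)   ← first repeat (p2 seen earlier)
  step 7: p0  (read 2: p2→p0)

The earliest repeat is at step j = 6: A is in p2, which it already visited at step i = 5.
Pumping length from the standard proof: p = 7 (the number of states). The repeated state found above gives |xy| = j ≤ 7 and |y| = j − i ≥ 1.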